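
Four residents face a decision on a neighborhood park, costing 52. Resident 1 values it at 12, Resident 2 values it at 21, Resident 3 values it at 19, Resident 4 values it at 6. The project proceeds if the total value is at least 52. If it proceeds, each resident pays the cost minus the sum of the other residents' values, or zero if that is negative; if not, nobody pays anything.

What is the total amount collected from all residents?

Total value 58 ≥ cost 52, so it is built.
Resident 1: others sum to 46; max(0, 52 - 46) = 6.
Resident 2: others sum to 37; max(0, 52 - 37) = 15.
Resident 3: others sum to 39; max(0, 52 - 39) = 13.
Resident 4: others sum to 52; max(0, 52 - 52) = 0.
Total collected = 6 + 15 + 13 + 0 = 34.

34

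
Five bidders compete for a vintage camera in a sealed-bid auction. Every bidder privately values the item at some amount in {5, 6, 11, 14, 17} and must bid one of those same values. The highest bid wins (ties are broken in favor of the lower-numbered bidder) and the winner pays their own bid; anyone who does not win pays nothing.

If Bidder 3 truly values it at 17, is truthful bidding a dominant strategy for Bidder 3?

Consider the case where Bidder 1 bids 5, Bidder 2 bids 5, Bidder 4 bids 5 and Bidder 5 bids 5.
Truthful bid 17: wins, pays 17, utility 17 - 17 = 0.
Bid 6 instead: wins, pays 6, utility 17 - 6 = 11.
Since 11 > 0, bidding 6 is strictly better here, so truthful bidding is not dominant.

No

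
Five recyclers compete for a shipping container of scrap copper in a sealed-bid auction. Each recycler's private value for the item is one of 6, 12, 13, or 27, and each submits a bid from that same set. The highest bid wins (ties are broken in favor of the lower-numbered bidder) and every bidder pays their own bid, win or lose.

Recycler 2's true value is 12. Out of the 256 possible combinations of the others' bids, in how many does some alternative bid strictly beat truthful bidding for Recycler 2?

Others bid (6, 6, 6, 13): truth gives -12; bid 13 gives -1 > -12. Violating.
Others bid (6, 6, 6, 27): truth gives -12; bid 6 gives -6 > -12. Violating.
Others bid (6, 6, 12, 13): truth gives -12; bid 13 gives -1 > -12. Violating.
Others bid (6, 6, 12, 27): truth gives -12; bid 6 gives -6 > -12. Violating.
Others bid (6, 6, 6, 6): truth gives 0; no alternative beats it.
Others bid (6, 6, 6, 12): truth gives 0; no alternative beats it.
(Checking all 256 profiles: 248 have a profitable deviation, 8 do not.)

248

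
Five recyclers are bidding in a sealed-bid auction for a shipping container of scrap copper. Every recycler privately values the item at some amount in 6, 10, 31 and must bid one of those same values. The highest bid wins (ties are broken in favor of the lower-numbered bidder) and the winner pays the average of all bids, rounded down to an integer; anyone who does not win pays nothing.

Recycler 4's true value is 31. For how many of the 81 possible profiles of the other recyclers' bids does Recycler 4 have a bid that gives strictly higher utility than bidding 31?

Others bid (6, 6, 6, 6): truth gives 20; bid 10 gives 25 > 20. Violating.
Others bid (6, 6, 6, 10): truth gives 20; bid 10 gives 24 > 20. Violating.
Others bid (6, 6, 6, 31): truth gives 15; no alternative beats it.
Others bid (6, 6, 10, 6): truth gives 20; no alternative beats it.
(Checking all 81 profiles: 2 have a profitable deviation, 79 do not.)

2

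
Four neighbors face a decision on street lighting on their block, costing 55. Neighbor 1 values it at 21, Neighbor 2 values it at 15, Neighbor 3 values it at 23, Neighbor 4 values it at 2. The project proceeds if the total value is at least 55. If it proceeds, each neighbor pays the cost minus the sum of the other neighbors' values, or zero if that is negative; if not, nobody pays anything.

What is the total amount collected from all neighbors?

Total value 61 ≥ cost 55, so it is built.
Neighbor 1: others sum to 40; max(0, 55 - 40) = 15.
Neighbor 2: others sum to 46; max(0, 55 - 46) = 9.
Neighbor 3: others sum to 38; max(0, 55 - 38) = 17.
Neighbor 4: others sum to 59; max(0, 55 - 59) = 0.
Total collected = 15 + 9 + 17 + 0 = 41.

41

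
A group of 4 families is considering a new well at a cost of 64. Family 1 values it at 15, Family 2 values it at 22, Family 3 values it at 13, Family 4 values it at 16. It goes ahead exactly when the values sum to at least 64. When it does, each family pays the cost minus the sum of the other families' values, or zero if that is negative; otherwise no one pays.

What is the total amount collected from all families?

58

Total value 66 ≥ cost 64, so it is built.
Family 1: others sum to 51; max(0, 64 - 51) = 13.
Family 2: others sum to 44; max(0, 64 - 44) = 20.
Family 3: others sum to 53; max(0, 64 - 53) = 11.
Family 4: others sum to 50; max(0, 64 - 50) = 14.
Total collected = 13 + 20 + 11 + 14 = 58.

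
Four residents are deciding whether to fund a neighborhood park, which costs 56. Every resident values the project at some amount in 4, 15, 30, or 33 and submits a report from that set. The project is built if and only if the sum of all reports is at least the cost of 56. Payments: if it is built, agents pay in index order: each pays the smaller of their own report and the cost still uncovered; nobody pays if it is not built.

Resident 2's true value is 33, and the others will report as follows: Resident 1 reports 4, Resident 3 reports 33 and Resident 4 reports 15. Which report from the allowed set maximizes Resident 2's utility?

4

Report 4: project built, pays 4, utility 33 - 4 = 29.
Report 15: project built, pays 15, utility 33 - 15 = 18.
Report 30: project built, pays 30, utility 33 - 30 = 3.
Report 33: project built, pays 33, utility 33 - 33 = 0.
The best choice is 4 with utility 29.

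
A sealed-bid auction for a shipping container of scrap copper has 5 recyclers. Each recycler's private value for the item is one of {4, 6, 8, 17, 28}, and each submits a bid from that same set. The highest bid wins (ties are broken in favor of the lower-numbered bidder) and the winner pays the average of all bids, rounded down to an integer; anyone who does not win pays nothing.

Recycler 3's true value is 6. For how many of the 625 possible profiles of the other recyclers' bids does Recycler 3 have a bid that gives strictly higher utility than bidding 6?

9

Others bid (4, 4, 4, 8): truth gives 0; bid 8 gives 1 > 0. Violating.
Others bid (4, 4, 8, 4): truth gives 0; bid 8 gives 1 > 0. Violating.
Others bid (4, 6, 4, 4): truth gives 0; bid 8 gives 1 > 0. Violating.
Others bid (4, 6, 4, 6): truth gives 0; bid 8 gives 1 > 0. Violating.
Others bid (4, 4, 4, 4): truth gives 2; no alternative beats it.
Others bid (4, 4, 4, 6): truth gives 2; no alternative beats it.
(Checking all 625 profiles: 9 have a profitable deviation, 616 do not.)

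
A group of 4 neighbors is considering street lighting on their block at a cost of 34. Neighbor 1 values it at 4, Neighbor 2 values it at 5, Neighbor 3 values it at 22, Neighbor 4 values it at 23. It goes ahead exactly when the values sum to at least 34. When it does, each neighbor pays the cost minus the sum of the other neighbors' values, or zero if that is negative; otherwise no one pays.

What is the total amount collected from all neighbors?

Total value 54 ≥ cost 34, so it is built.
Neighbor 1: others sum to 50; max(0, 34 - 50) = 0.
Neighbor 2: others sum to 49; max(0, 34 - 49) = 0.
Neighbor 3: others sum to 32; max(0, 34 - 32) = 2.
Neighbor 4: others sum to 31; max(0, 34 - 31) = 3.
Total collected = 0 + 0 + 2 + 3 = 5.

5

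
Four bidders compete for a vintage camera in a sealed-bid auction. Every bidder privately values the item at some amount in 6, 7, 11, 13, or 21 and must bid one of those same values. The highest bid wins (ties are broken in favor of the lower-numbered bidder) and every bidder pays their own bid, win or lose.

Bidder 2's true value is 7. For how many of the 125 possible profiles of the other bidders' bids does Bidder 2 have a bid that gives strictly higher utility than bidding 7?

Others bid (6, 6, 11): truth gives -7; bid 11 gives -4 > -7. Violating.
Others bid (6, 6, 13): truth gives -7; bid 6 gives -6 > -7. Violating.
Others bid (6, 6, 21): truth gives -7; bid 6 gives -6 > -7. Violating.
Others bid (6, 7, 11): truth gives -7; bid 11 gives -4 > -7. Violating.
Others bid (6, 6, 6): truth gives 0; no alternative beats it.
Others bid (6, 6, 7): truth gives 0; no alternative beats it.
(Checking all 125 profiles: 121 have a profitable deviation, 4 do not.)

121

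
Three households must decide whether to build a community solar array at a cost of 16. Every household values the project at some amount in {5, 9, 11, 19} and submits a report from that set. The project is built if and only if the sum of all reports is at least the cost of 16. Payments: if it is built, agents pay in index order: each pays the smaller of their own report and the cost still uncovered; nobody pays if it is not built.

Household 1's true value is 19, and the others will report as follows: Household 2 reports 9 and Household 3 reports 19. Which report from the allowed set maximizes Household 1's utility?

Report 5: project built, pays 5, utility 19 - 5 = 14.
Report 9: project built, pays 9, utility 19 - 9 = 10.
Report 11: project built, pays 11, utility 19 - 11 = 8.
Report 19: project built, pays 16, utility 19 - 16 = 3.
The best choice is 5 with utility 14.

5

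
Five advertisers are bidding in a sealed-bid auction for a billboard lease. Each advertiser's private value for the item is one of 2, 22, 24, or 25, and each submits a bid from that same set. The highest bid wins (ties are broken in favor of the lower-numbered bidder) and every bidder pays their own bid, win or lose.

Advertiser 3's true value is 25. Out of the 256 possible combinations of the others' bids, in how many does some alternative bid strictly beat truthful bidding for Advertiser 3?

Others bid (2, 2, 2, 2): truth gives 0; bid 22 gives 3 > 0. Violating.
Others bid (2, 2, 2, 22): truth gives 0; bid 22 gives 3 > 0. Violating.
Others bid (2, 2, 2, 24): truth gives 0; bid 24 gives 1 > 0. Violating.
Others bid (2, 2, 22, 2): truth gives 0; bid 22 gives 3 > 0. Violating.
Others bid (2, 2, 2, 25): truth gives 0; no alternative beats it.
Others bid (2, 2, 22, 25): truth gives 0; no alternative beats it.
(Checking all 256 profiles: 148 have a profitable deviation, 108 do not.)

148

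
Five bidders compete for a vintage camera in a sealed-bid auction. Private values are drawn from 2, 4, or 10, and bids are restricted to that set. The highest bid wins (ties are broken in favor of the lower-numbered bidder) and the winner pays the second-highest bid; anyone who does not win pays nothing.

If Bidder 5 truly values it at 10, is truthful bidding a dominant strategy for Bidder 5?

Yes

Check each profile of the others' bids and compare truth against every alternative bid.
Others bid (2, 2, 2, 4): truth gives 6, best alternative gives 0.
Others bid (2, 2, 4, 2): truth gives 6, best alternative gives 0.
Others bid (2, 2, 4, 4): truth gives 6, best alternative gives 0.
Others bid (2, 4, 2, 2): truth gives 6, best alternative gives 0.
Others bid (2, 4, 2, 4): truth gives 6, best alternative gives 0.
Others bid (2, 4, 4, 2): truth gives 6, best alternative gives 0.
(Remaining 75 profiles checked similarly; truth is weakly best in each.)
In every case the truthful bid is at least as good as any alternative, so it is a dominant strategy.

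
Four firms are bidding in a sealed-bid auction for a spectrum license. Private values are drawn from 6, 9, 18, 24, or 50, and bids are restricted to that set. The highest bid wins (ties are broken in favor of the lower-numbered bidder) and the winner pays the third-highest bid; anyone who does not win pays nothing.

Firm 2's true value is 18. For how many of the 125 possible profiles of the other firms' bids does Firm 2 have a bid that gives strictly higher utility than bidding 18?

24

Others bid (6, 6, 24): truth gives 0; bid 24 gives 12 > 0. Violating.
Others bid (6, 6, 50): truth gives 0; bid 50 gives 12 > 0. Violating.
Others bid (6, 9, 24): truth gives 0; bid 24 gives 9 > 0. Violating.
Others bid (6, 9, 50): truth gives 0; bid 50 gives 9 > 0. Violating.
Others bid (6, 6, 6): truth gives 12; no alternative beats it.
Others bid (6, 6, 9): truth gives 12; no alternative beats it.
(Checking all 125 profiles: 24 have a profitable deviation, 101 do not.)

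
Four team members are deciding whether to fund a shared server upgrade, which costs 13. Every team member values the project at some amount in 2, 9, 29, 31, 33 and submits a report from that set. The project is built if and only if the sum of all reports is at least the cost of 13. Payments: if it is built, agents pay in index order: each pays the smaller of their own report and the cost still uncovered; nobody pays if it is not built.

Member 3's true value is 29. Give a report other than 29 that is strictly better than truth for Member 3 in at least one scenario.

Suppose Member 1 reports 2, Member 2 reports 2 and Member 4 reports 9.
Report 29: project built, pays 9, utility 29 - 9 = 20.
Report 2: project built, pays 2, utility 29 - 2 = 27.
So reporting 2 beats truth here (27 > 20).

2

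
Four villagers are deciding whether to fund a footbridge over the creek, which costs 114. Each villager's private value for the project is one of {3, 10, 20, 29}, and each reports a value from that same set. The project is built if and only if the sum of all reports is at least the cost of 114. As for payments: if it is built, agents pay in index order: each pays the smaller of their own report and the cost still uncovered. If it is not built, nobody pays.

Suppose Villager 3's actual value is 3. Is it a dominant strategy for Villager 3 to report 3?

Check each profile of the others' reports and compare truth against every alternative report.
Others report (3, 3, 3): truth gives 0, best alternative gives 0.
Others report (3, 3, 10): truth gives 0, best alternative gives 0.
Others report (3, 3, 20): truth gives 0, best alternative gives 0.
Others report (3, 3, 29): truth gives 0, best alternative gives 0.
Others report (3, 10, 3): truth gives 0, best alternative gives 0.
Others report (3, 10, 10): truth gives 0, best alternative gives 0.
(Remaining 58 profiles checked similarly; truth is weakly best in each.)
In every case the truthful report is at least as good as any alternative, so it is a dominant strategy.

Yes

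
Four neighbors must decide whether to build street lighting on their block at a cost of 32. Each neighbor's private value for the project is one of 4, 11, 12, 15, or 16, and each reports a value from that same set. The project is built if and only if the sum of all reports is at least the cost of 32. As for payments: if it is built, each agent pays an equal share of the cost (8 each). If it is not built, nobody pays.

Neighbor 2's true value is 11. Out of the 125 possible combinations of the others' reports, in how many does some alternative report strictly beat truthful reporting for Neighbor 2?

Others report (4, 4, 11): truth gives 0; report 15 gives 3 > 0. Violating.
Others report (4, 4, 12): truth gives 0; report 12 gives 3 > 0. Violating.
Others report (4, 11, 4): truth gives 0; report 15 gives 3 > 0. Violating.
Others report (4, 12, 4): truth gives 0; report 12 gives 3 > 0. Violating.
Others report (4, 4, 4): truth gives 0; no alternative beats it.
Others report (4, 4, 15): truth gives 3; no alternative beats it.
(Checking all 125 profiles: 6 have a profitable deviation, 119 do not.)

6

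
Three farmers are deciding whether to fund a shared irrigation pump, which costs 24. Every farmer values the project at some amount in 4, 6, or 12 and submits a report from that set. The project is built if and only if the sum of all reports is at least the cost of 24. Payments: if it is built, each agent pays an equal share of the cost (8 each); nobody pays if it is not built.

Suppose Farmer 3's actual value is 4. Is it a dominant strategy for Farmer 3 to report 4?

Yes

Check each profile of the others' reports and compare truth against every alternative report.
Others report (6, 12): truth gives 0, best alternative gives -4.
Others report (12, 6): truth gives 0, best alternative gives -4.
Others report (12, 12): truth gives -4, best alternative gives -4.
Others report (4, 4): truth gives 0, best alternative gives 0.
Others report (4, 6): truth gives 0, best alternative gives 0.
Others report (4, 12): truth gives 0, best alternative gives 0.
(Remaining 3 profiles checked similarly; truth is weakly best in each.)
In every case the truthful report is at least as good as any alternative, so it is a dominant strategy.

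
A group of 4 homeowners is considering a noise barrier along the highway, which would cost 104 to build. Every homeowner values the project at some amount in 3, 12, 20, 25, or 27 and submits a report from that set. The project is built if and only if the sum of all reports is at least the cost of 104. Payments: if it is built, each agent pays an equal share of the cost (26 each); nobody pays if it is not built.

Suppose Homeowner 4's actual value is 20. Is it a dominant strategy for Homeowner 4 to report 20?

Check each profile of the others' reports and compare truth against every alternative report.
Others report (3, 3, 3): truth gives 0, best alternative gives 0.
Others report (3, 3, 12): truth gives 0, best alternative gives 0.
Others report (3, 3, 20): truth gives 0, best alternative gives 0.
Others report (3, 3, 25): truth gives 0, best alternative gives 0.
Others report (3, 3, 27): truth gives 0, best alternative gives 0.
Others report (3, 12, 3): truth gives 0, best alternative gives 0.
(Remaining 119 profiles checked similarly; truth is weakly best in each.)
In every case the truthful report is at least as good as any alternative, so it is a dominant strategy.

Yes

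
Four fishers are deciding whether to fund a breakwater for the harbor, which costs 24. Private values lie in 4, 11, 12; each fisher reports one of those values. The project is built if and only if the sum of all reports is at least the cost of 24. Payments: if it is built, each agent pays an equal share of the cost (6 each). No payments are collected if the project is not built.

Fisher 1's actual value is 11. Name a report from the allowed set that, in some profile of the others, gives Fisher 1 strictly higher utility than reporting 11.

12

Suppose Fisher 2 reports 4, Fisher 3 reports 4 and Fisher 4 reports 4.
Report 11: project not built, utility 0.
Report 12: project built, pays 6, utility 11 - 6 = 5.
So reporting 12 beats truth here (5 > 0).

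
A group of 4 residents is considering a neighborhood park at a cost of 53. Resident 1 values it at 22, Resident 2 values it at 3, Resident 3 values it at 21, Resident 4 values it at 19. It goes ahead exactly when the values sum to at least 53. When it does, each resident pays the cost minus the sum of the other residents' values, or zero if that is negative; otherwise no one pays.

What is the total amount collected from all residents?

26

Total value 65 ≥ cost 53, so it is built.
Resident 1: others sum to 43; max(0, 53 - 43) = 10.
Resident 2: others sum to 62; max(0, 53 - 62) = 0.
Resident 3: others sum to 44; max(0, 53 - 44) = 9.
Resident 4: others sum to 46; max(0, 53 - 46) = 7.
Total collected = 10 + 0 + 9 + 7 = 26.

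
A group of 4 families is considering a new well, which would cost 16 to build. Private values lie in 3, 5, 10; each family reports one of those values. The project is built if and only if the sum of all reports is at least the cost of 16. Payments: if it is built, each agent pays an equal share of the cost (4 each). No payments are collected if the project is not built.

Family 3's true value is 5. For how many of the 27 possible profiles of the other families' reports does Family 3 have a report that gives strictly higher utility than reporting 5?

1

Others report (3, 3, 3): truth gives 0; report 10 gives 1 > 0. Violating.
Others report (3, 3, 5): truth gives 1; no alternative beats it.
Others report (3, 3, 10): truth gives 1; no alternative beats it.
(Checking all 27 profiles: 1 has a profitable deviation, 26 do not.)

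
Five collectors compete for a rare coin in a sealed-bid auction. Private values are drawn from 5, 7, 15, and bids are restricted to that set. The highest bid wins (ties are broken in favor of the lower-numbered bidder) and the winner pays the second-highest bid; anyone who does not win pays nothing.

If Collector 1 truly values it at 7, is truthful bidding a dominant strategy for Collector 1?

Yes

Check each profile of the others' bids and compare truth against every alternative bid.
Others bid (5, 5, 5, 5): truth gives 2, best alternative gives 2.
Others bid (5, 5, 5, 7): truth gives 0, best alternative gives 0.
Others bid (5, 5, 5, 15): truth gives 0, best alternative gives 0.
Others bid (5, 5, 7, 5): truth gives 0, best alternative gives 0.
Others bid (5, 5, 7, 7): truth gives 0, best alternative gives 0.
Others bid (5, 5, 7, 15): truth gives 0, best alternative gives 0.
(Remaining 75 profiles checked similarly; truth is weakly best in each.)
In every case the truthful bid is at least as good as any alternative, so it is a dominant strategy.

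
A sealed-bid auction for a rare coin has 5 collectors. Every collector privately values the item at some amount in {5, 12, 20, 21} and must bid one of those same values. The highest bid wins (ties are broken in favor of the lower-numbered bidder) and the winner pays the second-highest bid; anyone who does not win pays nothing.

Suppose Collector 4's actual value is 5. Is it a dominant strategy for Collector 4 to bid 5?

Yes

Check each profile of the others' bids and compare truth against every alternative bid.
Others bid (5, 5, 5, 12): truth gives 0, best alternative gives -7.
Others bid (5, 5, 5, 5): truth gives 0, best alternative gives 0.
Others bid (5, 5, 5, 20): truth gives 0, best alternative gives 0.
Others bid (5, 5, 5, 21): truth gives 0, best alternative gives 0.
Others bid (5, 5, 12, 5): truth gives 0, best alternative gives 0.
Others bid (5, 5, 12, 12): truth gives 0, best alternative gives 0.
(Remaining 250 profiles checked similarly; truth is weakly best in each.)
In every case the truthful bid is at least as good as any alternative, so it is a dominant strategy.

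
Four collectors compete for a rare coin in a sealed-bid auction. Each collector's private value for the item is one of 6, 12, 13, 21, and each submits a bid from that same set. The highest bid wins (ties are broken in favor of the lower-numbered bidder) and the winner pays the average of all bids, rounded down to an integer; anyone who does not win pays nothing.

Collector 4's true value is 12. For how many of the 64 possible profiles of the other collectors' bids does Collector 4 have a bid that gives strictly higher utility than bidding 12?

Others bid (6, 6, 12): truth gives 0; bid 13 gives 3 > 0. Violating.
Others bid (6, 6, 13): truth gives 0; bid 21 gives 1 > 0. Violating.
Others bid (6, 12, 6): truth gives 0; bid 13 gives 3 > 0. Violating.
Others bid (6, 12, 12): truth gives 0; bid 13 gives 2 > 0. Violating.
Others bid (6, 6, 6): truth gives 5; no alternative beats it.
Others bid (6, 6, 21): truth gives 0; no alternative beats it.
(Checking all 64 profiles: 9 have a profitable deviation, 55 do not.)

9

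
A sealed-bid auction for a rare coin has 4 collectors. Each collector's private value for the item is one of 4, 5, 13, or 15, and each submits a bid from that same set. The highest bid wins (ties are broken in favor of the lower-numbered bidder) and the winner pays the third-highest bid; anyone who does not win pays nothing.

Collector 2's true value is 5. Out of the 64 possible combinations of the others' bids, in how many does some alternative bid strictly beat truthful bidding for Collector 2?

6

Others bid (4, 4, 13): truth gives 0; bid 13 gives 1 > 0. Violating.
Others bid (4, 4, 15): truth gives 0; bid 15 gives 1 > 0. Violating.
Others bid (4, 13, 4): truth gives 0; bid 13 gives 1 > 0. Violating.
Others bid (4, 15, 4): truth gives 0; bid 15 gives 1 > 0. Violating.
Others bid (4, 4, 4): truth gives 1; no alternative beats it.
Others bid (4, 4, 5): truth gives 1; no alternative beats it.
(Checking all 64 profiles: 6 have a profitable deviation, 58 do not.)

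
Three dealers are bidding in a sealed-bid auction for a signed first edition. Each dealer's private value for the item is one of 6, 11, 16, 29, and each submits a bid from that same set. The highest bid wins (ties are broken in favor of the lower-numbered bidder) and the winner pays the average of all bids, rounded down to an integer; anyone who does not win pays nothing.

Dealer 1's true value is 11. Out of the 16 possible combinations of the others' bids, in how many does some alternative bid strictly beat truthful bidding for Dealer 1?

1

Others bid (6, 6): truth gives 4; bid 6 gives 5 > 4. Violating.
Others bid (6, 11): truth gives 2; no alternative beats it.
Others bid (6, 16): truth gives 0; no alternative beats it.
(Checking all 16 profiles: 1 has a profitable deviation, 15 do not.)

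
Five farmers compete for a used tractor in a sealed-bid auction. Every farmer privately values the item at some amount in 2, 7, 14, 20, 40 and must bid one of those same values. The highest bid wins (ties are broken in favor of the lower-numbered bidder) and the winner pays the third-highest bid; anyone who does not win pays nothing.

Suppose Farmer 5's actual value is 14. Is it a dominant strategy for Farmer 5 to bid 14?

No

Consider the case where Farmer 1 bids 2, Farmer 2 bids 2, Farmer 3 bids 2 and Farmer 4 bids 14.
Truthful bid 14: loses, pays 0, utility 0.
Bid 20 instead: wins, pays 2, utility 14 - 2 = 12.
Since 12 > 0, bidding 20 is strictly better here, so truthful bidding is not dominant.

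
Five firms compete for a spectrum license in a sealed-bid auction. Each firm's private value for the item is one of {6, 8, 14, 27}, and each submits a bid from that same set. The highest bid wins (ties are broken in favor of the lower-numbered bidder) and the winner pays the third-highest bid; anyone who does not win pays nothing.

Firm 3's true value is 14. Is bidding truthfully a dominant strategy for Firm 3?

No

Consider the case where Firm 1 bids 6, Firm 2 bids 6, Firm 4 bids 6 and Firm 5 bids 27.
Truthful bid 14: loses, pays 0, utility 0.
Bid 27 instead: wins, pays 6, utility 14 - 6 = 8.
Since 8 > 0, bidding 27 is strictly better here, so truthful bidding is not dominant.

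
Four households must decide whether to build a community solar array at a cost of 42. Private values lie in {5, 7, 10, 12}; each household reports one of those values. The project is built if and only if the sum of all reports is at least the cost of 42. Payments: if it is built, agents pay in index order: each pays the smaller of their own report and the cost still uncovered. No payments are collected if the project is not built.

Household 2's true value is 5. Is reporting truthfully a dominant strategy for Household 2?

Yes

Check each profile of the others' reports and compare truth against every alternative report.
Others report (12, 12, 12): truth gives 0, best alternative gives -2.
Others report (5, 5, 5): truth gives 0, best alternative gives 0.
Others report (5, 5, 7): truth gives 0, best alternative gives 0.
Others report (5, 5, 10): truth gives 0, best alternative gives 0.
Others report (5, 5, 12): truth gives 0, best alternative gives 0.
Others report (5, 7, 5): truth gives 0, best alternative gives 0.
(Remaining 58 profiles checked similarly; truth is weakly best in each.)
In every case the truthful report is at least as good as any alternative, so it is a dominant strategy.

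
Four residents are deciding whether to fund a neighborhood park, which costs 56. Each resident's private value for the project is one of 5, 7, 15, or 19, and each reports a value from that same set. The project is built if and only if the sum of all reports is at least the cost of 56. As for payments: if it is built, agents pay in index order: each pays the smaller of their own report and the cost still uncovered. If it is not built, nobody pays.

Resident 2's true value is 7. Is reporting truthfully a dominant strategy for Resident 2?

Consider the case where Resident 1 reports 15, Resident 3 reports 19 and Resident 4 reports 19.
Truthful report 7: project built, pays 7, utility 7 - 7 = 0.
Report 5 instead: project built, pays 5, utility 7 - 5 = 2.
Since 2 > 0, reporting 5 is strictly better here, so truthful reporting is not dominant.

No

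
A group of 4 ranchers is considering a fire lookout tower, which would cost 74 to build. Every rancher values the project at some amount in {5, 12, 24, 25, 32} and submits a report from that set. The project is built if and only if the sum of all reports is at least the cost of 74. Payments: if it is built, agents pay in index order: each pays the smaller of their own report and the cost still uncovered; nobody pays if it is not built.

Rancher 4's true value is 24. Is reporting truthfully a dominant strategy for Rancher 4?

Yes

Check each profile of the others' reports and compare truth against every alternative report.
Others report (12, 32, 32): truth gives 24, best alternative gives 24.
Others report (24, 24, 32): truth gives 24, best alternative gives 24.
Others report (24, 25, 25): truth gives 24, best alternative gives 24.
Others report (24, 25, 32): truth gives 24, best alternative gives 24.
Others report (24, 32, 24): truth gives 24, best alternative gives 24.
Others report (24, 32, 25): truth gives 24, best alternative gives 24.
(Remaining 119 profiles checked similarly; truth is weakly best in each.)
In every case the truthful report is at least as good as any alternative, so it is a dominant strategy.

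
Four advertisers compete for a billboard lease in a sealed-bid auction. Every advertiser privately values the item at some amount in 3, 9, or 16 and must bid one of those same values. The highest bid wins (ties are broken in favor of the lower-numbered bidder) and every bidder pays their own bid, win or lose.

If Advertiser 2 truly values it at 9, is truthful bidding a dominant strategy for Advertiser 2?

No

Consider the case where Advertiser 1 bids 3, Advertiser 3 bids 3 and Advertiser 4 bids 16.
Truthful bid 9: loses but pays 9, utility -9.
Bid 3 instead: loses but pays 3, utility -3.
Since -3 > -9, bidding 3 is strictly better here, so truthful bidding is not dominant.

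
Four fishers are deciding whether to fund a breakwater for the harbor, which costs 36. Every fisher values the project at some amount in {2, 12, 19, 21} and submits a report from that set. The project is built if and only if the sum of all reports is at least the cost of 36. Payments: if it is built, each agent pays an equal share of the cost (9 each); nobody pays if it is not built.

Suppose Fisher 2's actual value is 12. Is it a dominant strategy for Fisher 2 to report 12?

No

Consider the case where Fisher 1 reports 2, Fisher 3 reports 2 and Fisher 4 reports 12.
Truthful report 12: project not built, utility 0.
Report 21 instead: project built, pays 9, utility 12 - 9 = 3.
Since 3 > 0, reporting 21 is strictly better here, so truthful reporting is not dominant.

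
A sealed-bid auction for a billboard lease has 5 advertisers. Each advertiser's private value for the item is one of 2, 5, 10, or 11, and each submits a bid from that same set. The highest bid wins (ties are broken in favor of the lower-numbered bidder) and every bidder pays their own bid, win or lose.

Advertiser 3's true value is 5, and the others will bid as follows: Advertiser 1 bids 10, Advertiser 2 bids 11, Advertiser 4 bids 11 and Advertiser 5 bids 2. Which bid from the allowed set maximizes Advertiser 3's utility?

Bid 2: loses but pays 2, utility -2.
Bid 5: loses but pays 5, utility -5.
Bid 10: loses but pays 10, utility -10.
Bid 11: loses but pays 11, utility -11.
The best choice is 2 with utility -2.

2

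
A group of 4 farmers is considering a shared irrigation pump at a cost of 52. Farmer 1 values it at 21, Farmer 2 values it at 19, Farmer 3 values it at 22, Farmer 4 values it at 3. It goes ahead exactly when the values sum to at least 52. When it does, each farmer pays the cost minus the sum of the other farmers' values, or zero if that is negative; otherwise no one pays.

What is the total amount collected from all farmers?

23

Total value 65 ≥ cost 52, so it is built.
Farmer 1: others sum to 44; max(0, 52 - 44) = 8.
Farmer 2: others sum to 46; max(0, 52 - 46) = 6.
Farmer 3: others sum to 43; max(0, 52 - 43) = 9.
Farmer 4: others sum to 62; max(0, 52 - 62) = 0.
Total collected = 8 + 6 + 9 + 0 = 23.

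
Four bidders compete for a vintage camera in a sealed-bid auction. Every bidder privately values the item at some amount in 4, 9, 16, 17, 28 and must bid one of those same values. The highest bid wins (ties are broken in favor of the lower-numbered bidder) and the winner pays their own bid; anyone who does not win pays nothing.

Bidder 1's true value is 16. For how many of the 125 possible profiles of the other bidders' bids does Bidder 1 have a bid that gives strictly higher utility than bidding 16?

Others bid (4, 4, 4): truth gives 0; bid 4 gives 12 > 0. Violating.
Others bid (4, 4, 9): truth gives 0; bid 9 gives 7 > 0. Violating.
Others bid (4, 9, 4): truth gives 0; bid 9 gives 7 > 0. Violating.
Others bid (4, 9, 9): truth gives 0; bid 9 gives 7 > 0. Violating.
Others bid (4, 4, 16): truth gives 0; no alternative beats it.
Others bid (4, 4, 17): truth gives 0; no alternative beats it.
(Checking all 125 profiles: 8 have a profitable deviation, 117 do not.)

8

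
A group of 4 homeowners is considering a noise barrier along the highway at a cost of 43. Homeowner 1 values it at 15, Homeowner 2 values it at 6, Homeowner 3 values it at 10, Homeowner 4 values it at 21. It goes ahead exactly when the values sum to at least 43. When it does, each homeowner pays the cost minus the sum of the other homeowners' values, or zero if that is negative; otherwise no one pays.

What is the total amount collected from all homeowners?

19

Total value 52 ≥ cost 43, so it is built.
Homeowner 1: others sum to 37; max(0, 43 - 37) = 6.
Homeowner 2: others sum to 46; max(0, 43 - 46) = 0.
Homeowner 3: others sum to 42; max(0, 43 - 42) = 1.
Homeowner 4: others sum to 31; max(0, 43 - 31) = 12.
Total collected = 6 + 0 + 1 + 12 = 19.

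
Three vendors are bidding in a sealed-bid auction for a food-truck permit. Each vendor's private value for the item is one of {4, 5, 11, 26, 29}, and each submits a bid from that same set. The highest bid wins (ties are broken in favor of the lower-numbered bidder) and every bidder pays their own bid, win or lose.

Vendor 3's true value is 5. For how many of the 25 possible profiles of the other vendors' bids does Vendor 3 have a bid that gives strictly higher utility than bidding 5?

Others bid (4, 5): truth gives -5; bid 4 gives -4 > -5. Violating.
Others bid (4, 11): truth gives -5; bid 4 gives -4 > -5. Violating.
Others bid (4, 26): truth gives -5; bid 4 gives -4 > -5. Violating.
Others bid (4, 29): truth gives -5; bid 4 gives -4 > -5. Violating.
Others bid (4, 4): truth gives 0; no alternative beats it.
(Checking all 25 profiles: 24 have a profitable deviation, 1 does not.)

24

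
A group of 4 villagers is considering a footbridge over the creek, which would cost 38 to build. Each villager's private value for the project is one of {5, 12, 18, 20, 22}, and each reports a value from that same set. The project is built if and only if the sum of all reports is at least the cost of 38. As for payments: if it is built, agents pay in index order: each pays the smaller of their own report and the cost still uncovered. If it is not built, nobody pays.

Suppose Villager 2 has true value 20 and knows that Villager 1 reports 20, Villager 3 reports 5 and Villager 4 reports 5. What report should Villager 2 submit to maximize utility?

12

Report 5: project not built, utility 0.
Report 12: project built, pays 12, utility 20 - 12 = 8.
Report 18: project built, pays 18, utility 20 - 18 = 2.
Report 20: project built, pays 18, utility 20 - 18 = 2.
Report 22: project built, pays 18, utility 20 - 18 = 2.
The best choice is 12 with utility 8.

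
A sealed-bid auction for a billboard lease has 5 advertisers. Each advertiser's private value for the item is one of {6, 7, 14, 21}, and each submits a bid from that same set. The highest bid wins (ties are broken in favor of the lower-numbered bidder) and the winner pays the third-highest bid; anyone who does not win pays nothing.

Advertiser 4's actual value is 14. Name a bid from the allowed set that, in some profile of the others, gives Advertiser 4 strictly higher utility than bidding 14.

Suppose Advertiser 1 bids 6, Advertiser 2 bids 6, Advertiser 3 bids 6 and Advertiser 5 bids 21.
Bid 14: loses, pays 0, utility 0.
Bid 21: wins, pays 6, utility 14 - 6 = 8.
So bidding 21 beats truth here (8 > 0).

21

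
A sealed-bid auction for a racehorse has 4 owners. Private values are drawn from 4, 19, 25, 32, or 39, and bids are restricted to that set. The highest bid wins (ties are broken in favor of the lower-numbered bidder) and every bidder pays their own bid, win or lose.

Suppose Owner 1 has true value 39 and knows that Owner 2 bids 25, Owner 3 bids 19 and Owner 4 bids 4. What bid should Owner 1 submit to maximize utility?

Bid 4: loses but pays 4, utility -4.
Bid 19: loses but pays 19, utility -19.
Bid 25: wins, pays 25, utility 39 - 25 = 14.
Bid 32: wins, pays 32, utility 39 - 32 = 7.
Bid 39: wins, pays 39, utility 39 - 39 = 0.
The best choice is 25 with utility 14.

25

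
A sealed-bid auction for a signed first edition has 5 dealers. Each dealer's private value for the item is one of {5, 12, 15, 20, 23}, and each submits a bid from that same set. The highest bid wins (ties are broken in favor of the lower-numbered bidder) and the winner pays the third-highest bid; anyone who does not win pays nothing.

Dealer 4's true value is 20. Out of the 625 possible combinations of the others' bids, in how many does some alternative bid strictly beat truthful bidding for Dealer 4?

Others bid (5, 5, 5, 23): truth gives 0; bid 23 gives 15 > 0. Violating.
Others bid (5, 5, 12, 23): truth gives 0; bid 23 gives 8 > 0. Violating.
Others bid (5, 5, 15, 23): truth gives 0; bid 23 gives 5 > 0. Violating.
Others bid (5, 5, 20, 5): truth gives 0; bid 23 gives 15 > 0. Violating.
Others bid (5, 5, 5, 5): truth gives 15; no alternative beats it.
Others bid (5, 5, 5, 12): truth gives 15; no alternative beats it.
(Checking all 625 profiles: 108 have a profitable deviation, 517 do not.)

108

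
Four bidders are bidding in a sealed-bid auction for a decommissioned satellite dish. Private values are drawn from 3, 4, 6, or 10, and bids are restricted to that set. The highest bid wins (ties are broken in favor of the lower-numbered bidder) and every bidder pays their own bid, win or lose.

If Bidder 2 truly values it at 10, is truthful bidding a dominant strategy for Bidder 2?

No

Consider the case where Bidder 1 bids 3, Bidder 3 bids 3 and Bidder 4 bids 3.
Truthful bid 10: wins, pays 10, utility 10 - 10 = 0.
Bid 4 instead: wins, pays 4, utility 10 - 4 = 6.
Since 6 > 0, bidding 4 is strictly better here, so truthful bidding is not dominant.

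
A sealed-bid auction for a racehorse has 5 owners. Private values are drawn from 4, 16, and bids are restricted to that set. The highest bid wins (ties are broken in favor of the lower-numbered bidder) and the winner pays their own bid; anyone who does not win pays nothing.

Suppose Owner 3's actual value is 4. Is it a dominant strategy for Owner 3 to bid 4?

Check each profile of the others' bids and compare truth against every alternative bid.
Others bid (4, 4, 4, 4): truth gives 0, best alternative gives -12.
Others bid (4, 4, 4, 16): truth gives 0, best alternative gives -12.
Others bid (4, 4, 16, 4): truth gives 0, best alternative gives -12.
Others bid (4, 4, 16, 16): truth gives 0, best alternative gives -12.
Others bid (4, 16, 4, 4): truth gives 0, best alternative gives 0.
Others bid (4, 16, 4, 16): truth gives 0, best alternative gives 0.
(Remaining 10 profiles checked similarly; truth is weakly best in each.)
In every case the truthful bid is at least as good as any alternative, so it is a dominant strategy.

Yes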